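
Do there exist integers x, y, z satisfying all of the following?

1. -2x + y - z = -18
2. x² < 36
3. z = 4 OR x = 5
Yes

Take x = 5, y = 0, z = 8. Substituting into each constraint:
  (1) -2(5) + 0 + (-8) = -18 ✓
  (2) x² = (5)² = 25, and 25 < 36 ✓
  (3) x = 5, target 5 ✓ (second branch holds)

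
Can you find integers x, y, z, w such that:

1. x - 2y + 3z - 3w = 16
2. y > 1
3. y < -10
No

A contradictory subset is {y > 1, y < -10}. No integer assignment can satisfy these jointly:

  - y > 1: bounds one variable relative to a constant
  - y < -10: bounds one variable relative to a constant

Direct contradiction: the bounds on y require y ≥ 2 and y ≤ -11 simultaneously, which is empty.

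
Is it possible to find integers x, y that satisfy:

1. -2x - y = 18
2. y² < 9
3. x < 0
Yes

Take x = -9, y = 0. Substituting into each constraint:
  (1) -2(-9) + 0 = 18 ✓
  (2) y² = (0)² = 0, and 0 < 9 ✓
  (3) -9 < 0 ✓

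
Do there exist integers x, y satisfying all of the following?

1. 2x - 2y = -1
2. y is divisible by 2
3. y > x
No

Even the single constraint (2x - 2y = -1) is infeasible over the integers.

  - 2x - 2y = -1: every term on the left is divisible by 2, so the LHS ≡ 0 (mod 2), but the RHS -1 is not — no integer solution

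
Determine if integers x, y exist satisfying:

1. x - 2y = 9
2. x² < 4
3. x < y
No

The full constraint system is jointly infeasible over the integers. Each constraint and what it forces:

  - x - 2y = 9: is a linear equation tying the variables together
  - x² < 4: restricts x to |x| ≤ 1
  - x < y: bounds one variable relative to another variable

Propagating the comparison: y > x and x ≥ -1 give y ≥ 0. Range argument: with x ∈ [-1, 1], y ∈ [0, ∞], the left side of the equation is at most 1, but the right side is 9 > 1. No integer solution exists.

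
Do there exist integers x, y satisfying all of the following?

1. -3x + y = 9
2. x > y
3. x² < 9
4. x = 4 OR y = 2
No

A contradictory subset is {-3x + y = 9, x > y, x = 4 OR y = 2}. No integer assignment can satisfy these jointly:

  - -3x + y = 9: is a linear equation tying the variables together
  - x > y: bounds one variable relative to another variable
  - x = 4 OR y = 2: forces a choice: either x = 4 or y = 2

Split on the disjunction (x = 4 OR y = 2):
  • If x = 4: the equation forces y = 21, giving (x, y) = (4, 21), which violates x > y.
  • If y = 2: with y = 2, every remaining term of the linear equation is divisible by 3, so the left side is ≡ 0 (mod 3); but the right side 7 ≡ 1 (mod 3). No integers can satisfy it.
Both branches are infeasible, so the system has no integer solution.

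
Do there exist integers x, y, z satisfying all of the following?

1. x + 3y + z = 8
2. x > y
Yes

Take x = 0, y = -1, z = 11. Substituting into each constraint:
  (1) 0 + 3(-1) + 11 = 8 ✓
  (2) 0 > -1 ✓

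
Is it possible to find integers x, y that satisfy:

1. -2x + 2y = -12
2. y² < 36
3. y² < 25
Yes

Take x = 6, y = 0. Substituting into each constraint:
  (1) -2(6) + 2(0) = -12 ✓
  (2) y² = (0)² = 0, and 0 < 36 ✓
  (3) y² = (0)² = 0, and 0 < 25 ✓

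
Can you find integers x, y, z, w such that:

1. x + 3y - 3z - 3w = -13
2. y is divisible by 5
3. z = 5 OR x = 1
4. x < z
Yes

Take x = 2, y = 0, z = 5, w = 0. Substituting into each constraint:
  (1) 2 + 3(0) - 3(5) - 3(0) = -13 ✓
  (2) 0 = 5 × 0, remainder 0 ✓
  (3) z = 5, target 5 ✓ (first branch holds)
  (4) 2 < 5 ✓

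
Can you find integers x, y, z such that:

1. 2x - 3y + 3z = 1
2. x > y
Yes

Take x = 2, y = 1, z = 0. Substituting into each constraint:
  (1) 2(2) - 3(1) + 3(0) = 1 ✓
  (2) 2 > 1 ✓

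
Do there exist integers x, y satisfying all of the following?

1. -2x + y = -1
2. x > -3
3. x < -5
No

A contradictory subset is {x > -3, x < -5}. No integer assignment can satisfy these jointly:

  - x > -3: bounds one variable relative to a constant
  - x < -5: bounds one variable relative to a constant

Direct contradiction: the bounds on x require x ≥ -2 and x ≤ -6 simultaneously, which is empty.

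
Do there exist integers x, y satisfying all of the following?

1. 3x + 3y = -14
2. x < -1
No

Even the single constraint (3x + 3y = -14) is infeasible over the integers.

  - 3x + 3y = -14: every term on the left is divisible by 3, so the LHS ≡ 0 (mod 3), but the RHS -14 is not — no integer solution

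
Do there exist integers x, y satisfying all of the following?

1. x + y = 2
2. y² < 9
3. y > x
Yes

Take x = 0, y = 2. Substituting into each constraint:
  (1) 0 + 2 = 2 ✓
  (2) y² = (2)² = 4, and 4 < 9 ✓
  (3) 2 > 0 ✓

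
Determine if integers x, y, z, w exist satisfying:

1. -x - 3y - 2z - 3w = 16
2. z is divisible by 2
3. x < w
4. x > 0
Yes

Take x = 2, y = -9, z = 0, w = 3. Substituting into each constraint:
  (1) (-2) - 3(-9) - 2(0) - 3(3) = 16 ✓
  (2) 0 = 2 × 0, remainder 0 ✓
  (3) 2 < 3 ✓
  (4) 2 > 0 ✓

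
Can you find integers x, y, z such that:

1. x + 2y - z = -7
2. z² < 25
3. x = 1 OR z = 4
Yes

Take x = 1, y = -4, z = 0. Substituting into each constraint:
  (1) 1 + 2(-4) + 0 = -7 ✓
  (2) z² = (0)² = 0, and 0 < 25 ✓
  (3) x = 1, target 1 ✓ (first branch holds)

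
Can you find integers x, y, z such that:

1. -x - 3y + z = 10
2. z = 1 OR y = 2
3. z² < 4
Yes

Take x = 0, y = -3, z = 1. Substituting into each constraint:
  (1) 0 - 3(-3) + 1 = 10 ✓
  (2) z = 1, target 1 ✓ (first branch holds)
  (3) z² = (1)² = 1, and 1 < 4 ✓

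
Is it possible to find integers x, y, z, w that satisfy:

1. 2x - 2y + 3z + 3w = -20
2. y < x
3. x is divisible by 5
Yes

Take x = 0, y = -2, z = -8, w = 0. Substituting into each constraint:
  (1) 2(0) - 2(-2) + 3(-8) + 3(0) = -20 ✓
  (2) -2 < 0 ✓
  (3) 0 = 5 × 0, remainder 0 ✓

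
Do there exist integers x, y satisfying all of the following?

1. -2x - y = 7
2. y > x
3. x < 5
Yes

Take x = -3, y = -1. Substituting into each constraint:
  (1) -2(-3) + 1 = 7 ✓
  (2) -1 > -3 ✓
  (3) -3 < 5 ✓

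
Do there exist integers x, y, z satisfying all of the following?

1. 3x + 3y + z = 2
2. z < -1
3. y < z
Yes

Take x = 7, y = -5, z = -4. Substituting into each constraint:
  (1) 3(7) + 3(-5) + (-4) = 2 ✓
  (2) -4 < -1 ✓
  (3) -5 < -4 ✓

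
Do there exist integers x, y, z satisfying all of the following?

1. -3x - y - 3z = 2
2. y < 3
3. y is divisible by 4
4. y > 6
No

A contradictory subset is {y < 3, y > 6}. No integer assignment can satisfy these jointly:

  - y < 3: bounds one variable relative to a constant
  - y > 6: bounds one variable relative to a constant

Direct contradiction: the bounds on y require y ≥ 7 and y ≤ 2 simultaneously, which is empty.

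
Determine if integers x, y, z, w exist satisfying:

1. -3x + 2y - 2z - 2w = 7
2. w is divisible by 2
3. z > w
Yes

Take x = -3, y = 0, z = 1, w = 0. Substituting into each constraint:
  (1) -3(-3) + 2(0) - 2(1) - 2(0) = 7 ✓
  (2) 0 = 2 × 0, remainder 0 ✓
  (3) 1 > 0 ✓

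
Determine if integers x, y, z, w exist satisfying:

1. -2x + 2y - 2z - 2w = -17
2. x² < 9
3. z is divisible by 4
No

Even the single constraint (-2x + 2y - 2z - 2w = -17) is infeasible over the integers.

  - -2x + 2y - 2z - 2w = -17: every term on the left is divisible by 2, so the LHS ≡ 0 (mod 2), but the RHS -17 is not — no integer solution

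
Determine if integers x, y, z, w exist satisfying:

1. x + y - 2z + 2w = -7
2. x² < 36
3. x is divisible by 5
Yes

Take x = 0, y = 1, z = 4, w = 0. Substituting into each constraint:
  (1) 0 + 1 - 2(4) + 2(0) = -7 ✓
  (2) x² = (0)² = 0, and 0 < 36 ✓
  (3) 0 = 5 × 0, remainder 0 ✓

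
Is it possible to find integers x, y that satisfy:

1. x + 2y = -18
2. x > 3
Yes

Take x = 4, y = -11. Substituting into each constraint:
  (1) 4 + 2(-11) = -18 ✓
  (2) 4 > 3 ✓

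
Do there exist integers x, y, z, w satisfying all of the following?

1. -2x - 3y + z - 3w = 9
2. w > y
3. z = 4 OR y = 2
Yes

Take x = 0, y = 2, z = 24, w = 3. Substituting into each constraint:
  (1) -2(0) - 3(2) + 24 - 3(3) = 9 ✓
  (2) 3 > 2 ✓
  (3) y = 2, target 2 ✓ (second branch holds)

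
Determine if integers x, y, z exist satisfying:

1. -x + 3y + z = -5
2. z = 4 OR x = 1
Yes

Take x = 1, y = -2, z = 2. Substituting into each constraint:
  (1) (-1) + 3(-2) + 2 = -5 ✓
  (2) x = 1, target 1 ✓ (second branch holds)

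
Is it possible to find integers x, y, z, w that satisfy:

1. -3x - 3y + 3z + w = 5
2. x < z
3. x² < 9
Yes

Take x = 0, y = 0, z = 1, w = 2. Substituting into each constraint:
  (1) -3(0) - 3(0) + 3(1) + 2 = 5 ✓
  (2) 0 < 1 ✓
  (3) x² = (0)² = 0, and 0 < 9 ✓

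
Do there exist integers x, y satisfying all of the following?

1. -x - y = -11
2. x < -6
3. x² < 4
No

A contradictory subset is {x < -6, x² < 4}. No integer assignment can satisfy these jointly:

  - x < -6: bounds one variable relative to a constant
  - x² < 4: restricts x to |x| ≤ 1

Direct contradiction: the bounds on x require x ≥ -1 and x ≤ -7 simultaneously, which is empty.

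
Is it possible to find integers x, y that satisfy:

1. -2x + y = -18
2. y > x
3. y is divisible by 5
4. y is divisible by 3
Yes

Take x = 24, y = 30. Substituting into each constraint:
  (1) -2(24) + 30 = -18 ✓
  (2) 30 > 24 ✓
  (3) 30 = 5 × 6, remainder 0 ✓
  (4) 30 = 3 × 10, remainder 0 ✓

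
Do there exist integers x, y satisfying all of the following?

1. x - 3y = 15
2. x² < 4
Yes

Take x = 0, y = -5. Substituting into each constraint:
  (1) 0 - 3(-5) = 15 ✓
  (2) x² = (0)² = 0, and 0 < 4 ✓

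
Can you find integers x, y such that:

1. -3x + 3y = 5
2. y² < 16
No

Even the single constraint (-3x + 3y = 5) is infeasible over the integers.

  - -3x + 3y = 5: every term on the left is divisible by 3, so the LHS ≡ 0 (mod 3), but the RHS 5 is not — no integer solution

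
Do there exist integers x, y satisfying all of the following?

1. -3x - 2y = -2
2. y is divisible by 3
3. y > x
No

A contradictory subset is {-3x - 2y = -2, y is divisible by 3}. No integer assignment can satisfy these jointly:

  - -3x - 2y = -2: is a linear equation tying the variables together
  - y is divisible by 3: restricts y to multiples of 3

Modular obstruction: writing y = 3y', every remaining term of the linear equation is divisible by 3, so the left side is ≡ 0 (mod 3); but the right side -2 ≡ 1 (mod 3). No integers can satisfy it.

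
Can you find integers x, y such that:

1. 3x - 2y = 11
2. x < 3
Yes

Take x = 1, y = -4. Substituting into each constraint:
  (1) 3(1) - 2(-4) = 11 ✓
  (2) 1 < 3 ✓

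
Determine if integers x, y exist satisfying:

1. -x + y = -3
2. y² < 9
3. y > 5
No

A contradictory subset is {y² < 9, y > 5}. No integer assignment can satisfy these jointly:

  - y² < 9: restricts y to |y| ≤ 2
  - y > 5: bounds one variable relative to a constant

Direct contradiction: the bounds on y require y ≥ 6 and y ≤ 2 simultaneously, which is empty.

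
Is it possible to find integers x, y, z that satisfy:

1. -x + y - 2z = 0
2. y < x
Yes

Take x = 0, y = -2, z = -1. Substituting into each constraint:
  (1) 0 + (-2) - 2(-1) = 0 ✓
  (2) -2 < 0 ✓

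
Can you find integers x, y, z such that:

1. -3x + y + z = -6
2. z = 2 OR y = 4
Yes

Take x = 3, y = 4, z = -1. Substituting into each constraint:
  (1) -3(3) + 4 + (-1) = -6 ✓
  (2) y = 4, target 4 ✓ (second branch holds)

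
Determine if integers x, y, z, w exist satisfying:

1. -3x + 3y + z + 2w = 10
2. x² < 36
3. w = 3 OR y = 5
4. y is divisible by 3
Yes

Take x = 0, y = 6, z = -14, w = 3. Substituting into each constraint:
  (1) -3(0) + 3(6) + (-14) + 2(3) = 10 ✓
  (2) x² = (0)² = 0, and 0 < 36 ✓
  (3) w = 3, target 3 ✓ (first branch holds)
  (4) 6 = 3 × 2, remainder 0 ✓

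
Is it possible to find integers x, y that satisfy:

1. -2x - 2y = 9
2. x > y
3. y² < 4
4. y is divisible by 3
No

Even the single constraint (-2x - 2y = 9) is infeasible over the integers.

  - -2x - 2y = 9: every term on the left is divisible by 2, so the LHS ≡ 0 (mod 2), but the RHS 9 is not — no integer solution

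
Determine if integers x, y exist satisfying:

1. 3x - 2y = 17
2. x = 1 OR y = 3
Yes

Take x = 1, y = -7. Substituting into each constraint:
  (1) 3(1) - 2(-7) = 17 ✓
  (2) x = 1, target 1 ✓ (first branch holds)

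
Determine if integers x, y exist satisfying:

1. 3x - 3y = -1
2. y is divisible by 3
No

Even the single constraint (3x - 3y = -1) is infeasible over the integers.

  - 3x - 3y = -1: every term on the left is divisible by 3, so the LHS ≡ 0 (mod 3), but the RHS -1 is not — no integer solution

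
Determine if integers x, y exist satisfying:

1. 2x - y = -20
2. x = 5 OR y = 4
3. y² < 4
No

The full constraint system is jointly infeasible over the integers. Each constraint and what it forces:

  - 2x - y = -20: is a linear equation tying the variables together
  - x = 5 OR y = 4: forces a choice: either x = 5 or y = 4
  - y² < 4: restricts y to |y| ≤ 1

Split on the disjunction (x = 5 OR y = 4):
  • If x = 5: the equation forces y = 30, but y² < 4 requires |y| ≤ 1.
  • If y = 4: this contradicts y² < 4, which requires |y| ≤ 1.
Both branches are infeasible, so the system has no integer solution.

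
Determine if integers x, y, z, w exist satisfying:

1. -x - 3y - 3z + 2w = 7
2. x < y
Yes

Take x = 2, y = 3, z = -6, w = 0. Substituting into each constraint:
  (1) (-2) - 3(3) - 3(-6) + 2(0) = 7 ✓
  (2) 2 < 3 ✓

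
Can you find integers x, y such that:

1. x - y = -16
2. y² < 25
Yes

Take x = -16, y = 0. Substituting into each constraint:
  (1) (-16) + 0 = -16 ✓
  (2) y² = (0)² = 0, and 0 < 25 ✓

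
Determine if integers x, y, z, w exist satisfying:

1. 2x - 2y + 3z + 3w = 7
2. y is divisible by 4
Yes

Take x = 2, y = 0, z = 0, w = 1. Substituting into each constraint:
  (1) 2(2) - 2(0) + 3(0) + 3(1) = 7 ✓
  (2) 0 = 4 × 0, remainder 0 ✓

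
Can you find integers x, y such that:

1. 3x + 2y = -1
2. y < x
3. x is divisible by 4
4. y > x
No

A contradictory subset is {y < x, y > x}. No integer assignment can satisfy these jointly:

  - y < x: bounds one variable relative to another variable
  - y > x: bounds one variable relative to another variable

Direct contradiction: x > y and y > x cannot both hold.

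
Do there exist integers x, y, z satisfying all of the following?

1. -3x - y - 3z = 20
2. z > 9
Yes

Take x = 0, y = -50, z = 10. Substituting into each constraint:
  (1) -3(0) + 50 - 3(10) = 20 ✓
  (2) 10 > 9 ✓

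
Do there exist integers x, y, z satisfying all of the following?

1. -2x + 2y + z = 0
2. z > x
Yes

Take x = 1, y = 0, z = 2. Substituting into each constraint:
  (1) -2(1) + 2(0) + 2 = 0 ✓
  (2) 2 > 1 ✓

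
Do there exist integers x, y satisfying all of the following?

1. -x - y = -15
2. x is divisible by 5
Yes

Take x = 0, y = 15. Substituting into each constraint:
  (1) 0 + (-15) = -15 ✓
  (2) 0 = 5 × 0, remainder 0 ✓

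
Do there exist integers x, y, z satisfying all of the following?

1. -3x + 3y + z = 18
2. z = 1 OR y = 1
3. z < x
Yes

Take x = -8, y = 1, z = -9. Substituting into each constraint:
  (1) -3(-8) + 3(1) + (-9) = 18 ✓
  (2) y = 1, target 1 ✓ (second branch holds)
  (3) -9 < -8 ✓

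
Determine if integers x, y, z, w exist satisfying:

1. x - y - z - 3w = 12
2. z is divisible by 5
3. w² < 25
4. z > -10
Yes

Take x = 12, y = 0, z = 0, w = 0. Substituting into each constraint:
  (1) 12 + 0 + 0 - 3(0) = 12 ✓
  (2) 0 = 5 × 0, remainder 0 ✓
  (3) w² = (0)² = 0, and 0 < 25 ✓
  (4) 0 > -10 ✓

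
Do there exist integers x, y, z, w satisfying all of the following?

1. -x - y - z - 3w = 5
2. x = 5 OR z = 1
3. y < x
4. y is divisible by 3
Yes

Take x = 3, y = 0, z = 1, w = -3. Substituting into each constraint:
  (1) (-3) + 0 + (-1) - 3(-3) = 5 ✓
  (2) z = 1, target 1 ✓ (second branch holds)
  (3) 0 < 3 ✓
  (4) 0 = 3 × 0, remainder 0 ✓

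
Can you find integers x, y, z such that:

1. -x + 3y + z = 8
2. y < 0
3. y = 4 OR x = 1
Yes

Take x = 1, y = -1, z = 12. Substituting into each constraint:
  (1) (-1) + 3(-1) + 12 = 8 ✓
  (2) -1 < 0 ✓
  (3) x = 1, target 1 ✓ (second branch holds)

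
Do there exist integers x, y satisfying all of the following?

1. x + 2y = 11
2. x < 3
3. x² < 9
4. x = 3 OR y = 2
No

A contradictory subset is {x + 2y = 11, x < 3, x = 3 OR y = 2}. No integer assignment can satisfy these jointly:

  - x + 2y = 11: is a linear equation tying the variables together
  - x < 3: bounds one variable relative to a constant
  - x = 3 OR y = 2: forces a choice: either x = 3 or y = 2

Split on the disjunction (x = 3 OR y = 2):
  • If x = 3: this contradicts the bound x ≤ 2.
  • If y = 2: the equation forces x = 7, which contradicts the bound x ≤ 2.
Both branches are infeasible, so the system has no integer solution.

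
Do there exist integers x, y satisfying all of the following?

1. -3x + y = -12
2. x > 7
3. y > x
Yes

Take x = 8, y = 12. Substituting into each constraint:
  (1) -3(8) + 12 = -12 ✓
  (2) 8 > 7 ✓
  (3) 12 > 8 ✓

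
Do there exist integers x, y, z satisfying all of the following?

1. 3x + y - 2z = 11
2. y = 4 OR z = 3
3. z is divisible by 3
Yes

Take x = 4, y = 5, z = 3. Substituting into each constraint:
  (1) 3(4) + 5 - 2(3) = 11 ✓
  (2) z = 3, target 3 ✓ (second branch holds)
  (3) 3 = 3 × 1, remainder 0 ✓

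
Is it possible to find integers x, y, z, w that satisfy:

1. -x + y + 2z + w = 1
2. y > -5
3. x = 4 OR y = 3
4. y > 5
Yes

Take x = 4, y = 7, z = -1, w = 0. Substituting into each constraint:
  (1) (-4) + 7 + 2(-1) + 0 = 1 ✓
  (2) 7 > -5 ✓
  (3) x = 4, target 4 ✓ (first branch holds)
  (4) 7 > 5 ✓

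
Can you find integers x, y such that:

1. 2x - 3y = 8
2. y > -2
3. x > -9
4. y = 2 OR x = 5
Yes

Take x = 7, y = 2. Substituting into each constraint:
  (1) 2(7) - 3(2) = 8 ✓
  (2) 2 > -2 ✓
  (3) 7 > -9 ✓
  (4) y = 2, target 2 ✓ (first branch holds)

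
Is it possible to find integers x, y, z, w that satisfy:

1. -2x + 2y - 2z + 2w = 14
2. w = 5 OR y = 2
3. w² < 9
Yes

Take x = 0, y = 2, z = -5, w = 0. Substituting into each constraint:
  (1) -2(0) + 2(2) - 2(-5) + 2(0) = 14 ✓
  (2) y = 2, target 2 ✓ (second branch holds)
  (3) w² = (0)² = 0, and 0 < 9 ✓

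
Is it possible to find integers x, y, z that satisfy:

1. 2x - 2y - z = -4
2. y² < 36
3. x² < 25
Yes

Take x = 0, y = 0, z = 4. Substituting into each constraint:
  (1) 2(0) - 2(0) + (-4) = -4 ✓
  (2) y² = (0)² = 0, and 0 < 36 ✓
  (3) x² = (0)² = 0, and 0 < 25 ✓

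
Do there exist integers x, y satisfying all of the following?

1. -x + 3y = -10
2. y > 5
Yes

Take x = 28, y = 6. Substituting into each constraint:
  (1) (-28) + 3(6) = -10 ✓
  (2) 6 > 5 ✓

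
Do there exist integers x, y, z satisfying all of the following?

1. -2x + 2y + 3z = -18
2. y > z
Yes

Take x = 10, y = 1, z = 0. Substituting into each constraint:
  (1) -2(10) + 2(1) + 3(0) = -18 ✓
  (2) 1 > 0 ✓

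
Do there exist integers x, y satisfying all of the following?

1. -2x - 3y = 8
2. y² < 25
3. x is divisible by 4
Yes

Take x = -4, y = 0. Substituting into each constraint:
  (1) -2(-4) - 3(0) = 8 ✓
  (2) y² = (0)² = 0, and 0 < 25 ✓
  (3) -4 = 4 × -1, remainder 0 ✓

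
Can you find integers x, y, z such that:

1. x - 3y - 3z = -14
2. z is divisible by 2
Yes

Take x = -14, y = 0, z = 0. Substituting into each constraint:
  (1) (-14) - 3(0) - 3(0) = -14 ✓
  (2) 0 = 2 × 0, remainder 0 ✓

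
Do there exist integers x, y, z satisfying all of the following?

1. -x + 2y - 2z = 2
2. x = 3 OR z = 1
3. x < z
Yes

Take x = 0, y = 2, z = 1. Substituting into each constraint:
  (1) 0 + 2(2) - 2(1) = 2 ✓
  (2) z = 1, target 1 ✓ (second branch holds)
  (3) 0 < 1 ✓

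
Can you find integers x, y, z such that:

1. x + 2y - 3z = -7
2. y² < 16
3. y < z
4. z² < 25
Yes

Take x = -4, y = 0, z = 1. Substituting into each constraint:
  (1) (-4) + 2(0) - 3(1) = -7 ✓
  (2) y² = (0)² = 0, and 0 < 16 ✓
  (3) 0 < 1 ✓
  (4) z² = (1)² = 1, and 1 < 25 ✓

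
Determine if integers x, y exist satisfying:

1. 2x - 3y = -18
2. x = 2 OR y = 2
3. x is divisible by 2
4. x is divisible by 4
No

A contradictory subset is {2x - 3y = -18, x = 2 OR y = 2, x is divisible by 4}. No integer assignment can satisfy these jointly:

  - 2x - 3y = -18: is a linear equation tying the variables together
  - x = 2 OR y = 2: forces a choice: either x = 2 or y = 2
  - x is divisible by 4: restricts x to multiples of 4

Split on the disjunction (x = 2 OR y = 2):
  • If x = 2: this contradicts the divisibility constraint — 2 is not a multiple of 4.
  • If y = 2: with y = 2, writing x = 4x', every remaining term of the linear equation is divisible by 8, so the left side is ≡ 0 (mod 8); but the right side -12 ≡ 4 (mod 8). No integers can satisfy it.
Both branches are infeasible, so the system has no integer solution.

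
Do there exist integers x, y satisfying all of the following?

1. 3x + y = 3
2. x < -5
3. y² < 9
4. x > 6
No

A contradictory subset is {x < -5, x > 6}. No integer assignment can satisfy these jointly:

  - x < -5: bounds one variable relative to a constant
  - x > 6: bounds one variable relative to a constant

Direct contradiction: the bounds on x require x ≥ 7 and x ≤ -6 simultaneously, which is empty.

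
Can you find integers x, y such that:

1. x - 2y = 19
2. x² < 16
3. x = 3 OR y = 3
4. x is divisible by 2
No

A contradictory subset is {x - 2y = 19, x is divisible by 2}. No integer assignment can satisfy these jointly:

  - x - 2y = 19: is a linear equation tying the variables together
  - x is divisible by 2: restricts x to multiples of 2

Modular obstruction: writing x = 2x', every remaining term of the linear equation is divisible by 2, so the left side is ≡ 0 (mod 2); but the right side 19 ≡ 1 (mod 2). No integers can satisfy it.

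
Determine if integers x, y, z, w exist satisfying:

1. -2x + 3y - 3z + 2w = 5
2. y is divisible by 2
Yes

Take x = 0, y = 0, z = -1, w = 1. Substituting into each constraint:
  (1) -2(0) + 3(0) - 3(-1) + 2(1) = 5 ✓
  (2) 0 = 2 × 0, remainder 0 ✓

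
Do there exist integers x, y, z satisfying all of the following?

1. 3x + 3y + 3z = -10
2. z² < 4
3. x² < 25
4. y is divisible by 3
No

Even the single constraint (3x + 3y + 3z = -10) is infeasible over the integers.

  - 3x + 3y + 3z = -10: every term on the left is divisible by 3, so the LHS ≡ 0 (mod 3), but the RHS -10 is not — no integer solution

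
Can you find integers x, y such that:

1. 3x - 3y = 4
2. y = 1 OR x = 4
No

Even the single constraint (3x - 3y = 4) is infeasible over the integers.

  - 3x - 3y = 4: every term on the left is divisible by 3, so the LHS ≡ 0 (mod 3), but the RHS 4 is not — no integer solution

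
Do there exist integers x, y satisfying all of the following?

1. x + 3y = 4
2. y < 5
Yes

Take x = 1, y = 1. Substituting into each constraint:
  (1) 1 + 3(1) = 4 ✓
  (2) 1 < 5 ✓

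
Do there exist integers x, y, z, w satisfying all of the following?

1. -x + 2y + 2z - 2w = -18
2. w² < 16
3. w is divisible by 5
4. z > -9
Yes

Take x = 0, y = -9, z = 0, w = 0. Substituting into each constraint:
  (1) 0 + 2(-9) + 2(0) - 2(0) = -18 ✓
  (2) w² = (0)² = 0, and 0 < 16 ✓
  (3) 0 = 5 × 0, remainder 0 ✓
  (4) 0 > -9 ✓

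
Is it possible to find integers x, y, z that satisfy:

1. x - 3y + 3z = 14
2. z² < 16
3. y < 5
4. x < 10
Yes

Take x = 8, y = 0, z = 2. Substituting into each constraint:
  (1) 8 - 3(0) + 3(2) = 14 ✓
  (2) z² = (2)² = 4, and 4 < 16 ✓
  (3) 0 < 5 ✓
  (4) 8 < 10 ✓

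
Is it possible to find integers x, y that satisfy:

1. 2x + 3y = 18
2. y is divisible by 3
Yes

Take x = 9, y = 0. Substituting into each constraint:
  (1) 2(9) + 3(0) = 18 ✓
  (2) 0 = 3 × 0, remainder 0 ✓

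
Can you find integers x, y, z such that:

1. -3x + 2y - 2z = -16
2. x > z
Yes

Take x = 0, y = -9, z = -1. Substituting into each constraint:
  (1) -3(0) + 2(-9) - 2(-1) = -16 ✓
  (2) 0 > -1 ✓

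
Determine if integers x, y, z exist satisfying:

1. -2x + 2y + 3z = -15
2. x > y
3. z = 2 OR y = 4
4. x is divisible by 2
Yes

Take x = 16, y = 4, z = 3. Substituting into each constraint:
  (1) -2(16) + 2(4) + 3(3) = -15 ✓
  (2) 16 > 4 ✓
  (3) y = 4, target 4 ✓ (second branch holds)
  (4) 16 = 2 × 8, remainder 0 ✓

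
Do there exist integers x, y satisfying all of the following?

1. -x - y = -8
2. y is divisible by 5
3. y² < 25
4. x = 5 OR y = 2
No

A contradictory subset is {-x - y = -8, y is divisible by 5, x = 5 OR y = 2}. No integer assignment can satisfy these jointly:

  - -x - y = -8: is a linear equation tying the variables together
  - y is divisible by 5: restricts y to multiples of 5
  - x = 5 OR y = 2: forces a choice: either x = 5 or y = 2

Split on the disjunction (x = 5 OR y = 2):
  • If x = 5: with x = 5, writing y = 5y', every remaining term of the linear equation is divisible by 5, so the left side is ≡ 0 (mod 5); but the right side -3 ≡ 2 (mod 5). No integers can satisfy it.
  • If y = 2: this contradicts the divisibility constraint — 2 is not a multiple of 5.
Both branches are infeasible, so the system has no integer solution.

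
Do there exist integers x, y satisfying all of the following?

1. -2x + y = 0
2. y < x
Yes

Take x = -1, y = -2. Substituting into each constraint:
  (1) -2(-1) + (-2) = 0 ✓
  (2) -2 < -1 ✓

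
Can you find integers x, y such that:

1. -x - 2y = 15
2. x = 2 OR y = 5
Yes

Take x = -25, y = 5. Substituting into each constraint:
  (1) 25 - 2(5) = 15 ✓
  (2) y = 5, target 5 ✓ (second branch holds)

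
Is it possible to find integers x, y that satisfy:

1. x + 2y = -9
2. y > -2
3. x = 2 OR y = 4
Yes

Take x = -17, y = 4. Substituting into each constraint:
  (1) (-17) + 2(4) = -9 ✓
  (2) 4 > -2 ✓
  (3) y = 4, target 4 ✓ (second branch holds)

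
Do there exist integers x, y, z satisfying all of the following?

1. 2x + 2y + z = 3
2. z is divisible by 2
No

The full constraint system is jointly infeasible over the integers. Each constraint and what it forces:

  - 2x + 2y + z = 3: is a linear equation tying the variables together
  - z is divisible by 2: restricts z to multiples of 2

Modular obstruction: writing z = 2z', every remaining term of the linear equation is divisible by 2, so the left side is ≡ 0 (mod 2); but the right side 3 ≡ 1 (mod 2). No integers can satisfy it.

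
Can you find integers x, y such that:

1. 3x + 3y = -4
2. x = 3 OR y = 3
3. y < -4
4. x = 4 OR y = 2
No

Even the single constraint (3x + 3y = -4) is infeasible over the integers.

  - 3x + 3y = -4: every term on the left is divisible by 3, so the LHS ≡ 0 (mod 3), but the RHS -4 is not — no integer solution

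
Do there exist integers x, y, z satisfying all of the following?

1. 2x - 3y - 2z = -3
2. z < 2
Yes

Take x = 0, y = 1, z = 0. Substituting into each constraint:
  (1) 2(0) - 3(1) - 2(0) = -3 ✓
  (2) 0 < 2 ✓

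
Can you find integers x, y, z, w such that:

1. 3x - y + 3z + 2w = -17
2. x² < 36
Yes

Take x = 0, y = 2, z = -5, w = 0. Substituting into each constraint:
  (1) 3(0) + (-2) + 3(-5) + 2(0) = -17 ✓
  (2) x² = (0)² = 0, and 0 < 36 ✓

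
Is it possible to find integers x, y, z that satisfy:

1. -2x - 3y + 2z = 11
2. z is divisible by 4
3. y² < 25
Yes

Take x = -7, y = 1, z = 0. Substituting into each constraint:
  (1) -2(-7) - 3(1) + 2(0) = 11 ✓
  (2) 0 = 4 × 0, remainder 0 ✓
  (3) y² = (1)² = 1, and 1 < 25 ✓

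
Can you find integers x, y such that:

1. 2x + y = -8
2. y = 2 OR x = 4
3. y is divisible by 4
Yes

Take x = 4, y = -16. Substituting into each constraint:
  (1) 2(4) + (-16) = -8 ✓
  (2) x = 4, target 4 ✓ (second branch holds)
  (3) -16 = 4 × -4, remainder 0 ✓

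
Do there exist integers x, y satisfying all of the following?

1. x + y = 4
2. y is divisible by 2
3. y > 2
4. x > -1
Yes

Take x = 0, y = 4. Substituting into each constraint:
  (1) 0 + 4 = 4 ✓
  (2) 4 = 2 × 2, remainder 0 ✓
  (3) 4 > 2 ✓
  (4) 0 > -1 ✓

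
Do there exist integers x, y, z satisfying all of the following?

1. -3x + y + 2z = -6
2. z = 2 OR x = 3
Yes

Take x = 0, y = -10, z = 2. Substituting into each constraint:
  (1) -3(0) + (-10) + 2(2) = -6 ✓
  (2) z = 2, target 2 ✓ (first branch holds)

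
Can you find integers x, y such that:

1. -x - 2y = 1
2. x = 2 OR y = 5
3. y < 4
No

The full constraint system is jointly infeasible over the integers. Each constraint and what it forces:

  - -x - 2y = 1: is a linear equation tying the variables together
  - x = 2 OR y = 5: forces a choice: either x = 2 or y = 5
  - y < 4: bounds one variable relative to a constant

Split on the disjunction (x = 2 OR y = 5):
  • If x = 2: with x = 2, every remaining term of the linear equation is divisible by 2, so the left side is ≡ 0 (mod 2); but the right side 3 ≡ 1 (mod 2). No integers can satisfy it.
  • If y = 5: this contradicts the bound y ≤ 3.
Both branches are infeasible, so the system has no integer solution.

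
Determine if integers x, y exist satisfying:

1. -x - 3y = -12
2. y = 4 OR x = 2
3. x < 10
Yes

Take x = 0, y = 4. Substituting into each constraint:
  (1) 0 - 3(4) = -12 ✓
  (2) y = 4, target 4 ✓ (first branch holds)
  (3) 0 < 10 ✓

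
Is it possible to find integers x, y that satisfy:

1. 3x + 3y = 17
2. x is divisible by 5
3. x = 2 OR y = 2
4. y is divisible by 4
No

Even the single constraint (3x + 3y = 17) is infeasible over the integers.

  - 3x + 3y = 17: every term on the left is divisible by 3, so the LHS ≡ 0 (mod 3), but the RHS 17 is not — no integer solution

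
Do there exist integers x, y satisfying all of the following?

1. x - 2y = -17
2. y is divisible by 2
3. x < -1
Yes

Take x = -17, y = 0. Substituting into each constraint:
  (1) (-17) - 2(0) = -17 ✓
  (2) 0 = 2 × 0, remainder 0 ✓
  (3) -17 < -1 ✓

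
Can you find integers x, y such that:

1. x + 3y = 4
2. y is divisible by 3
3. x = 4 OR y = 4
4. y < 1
Yes

Take x = 4, y = 0. Substituting into each constraint:
  (1) 4 + 3(0) = 4 ✓
  (2) 0 = 3 × 0, remainder 0 ✓
  (3) x = 4, target 4 ✓ (first branch holds)
  (4) 0 < 1 ✓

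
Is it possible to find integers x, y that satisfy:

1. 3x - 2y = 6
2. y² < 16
Yes

Take x = 2, y = 0. Substituting into each constraint:
  (1) 3(2) - 2(0) = 6 ✓
  (2) y² = (0)² = 0, and 0 < 16 ✓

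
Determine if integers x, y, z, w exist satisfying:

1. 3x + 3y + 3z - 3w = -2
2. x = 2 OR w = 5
No

Even the single constraint (3x + 3y + 3z - 3w = -2) is infeasible over the integers.

  - 3x + 3y + 3z - 3w = -2: every term on the left is divisible by 3, so the LHS ≡ 0 (mod 3), but the RHS -2 is not — no integer solution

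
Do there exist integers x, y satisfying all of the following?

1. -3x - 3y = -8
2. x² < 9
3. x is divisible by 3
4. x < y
No

Even the single constraint (-3x - 3y = -8) is infeasible over the integers.

  - -3x - 3y = -8: every term on the left is divisible by 3, so the LHS ≡ 0 (mod 3), but the RHS -8 is not — no integer solution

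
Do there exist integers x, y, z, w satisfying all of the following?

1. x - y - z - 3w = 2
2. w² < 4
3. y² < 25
Yes

Take x = 0, y = 0, z = -2, w = 0. Substituting into each constraint:
  (1) 0 + 0 + 2 - 3(0) = 2 ✓
  (2) w² = (0)² = 0, and 0 < 4 ✓
  (3) y² = (0)² = 0, and 0 < 25 ✓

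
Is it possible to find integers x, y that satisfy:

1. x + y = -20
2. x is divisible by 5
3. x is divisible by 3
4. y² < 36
Yes

Take x = -15, y = -5. Substituting into each constraint:
  (1) (-15) + (-5) = -20 ✓
  (2) -15 = 5 × -3, remainder 0 ✓
  (3) -15 = 3 × -5, remainder 0 ✓
  (4) y² = (-5)² = 25, and 25 < 36 ✓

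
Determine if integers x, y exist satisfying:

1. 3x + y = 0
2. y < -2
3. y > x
No

The full constraint system is jointly infeasible over the integers. Each constraint and what it forces:

  - 3x + y = 0: is a linear equation tying the variables together
  - y < -2: bounds one variable relative to a constant
  - y > x: bounds one variable relative to another variable

Propagating the comparison: x < y and y ≤ -3 give x ≤ -4. Range argument: with x ∈ [−∞, -4], y ∈ [−∞, -3], the left side of the equation is at most -15, but the right side is 0 > -15. No integer solution exists.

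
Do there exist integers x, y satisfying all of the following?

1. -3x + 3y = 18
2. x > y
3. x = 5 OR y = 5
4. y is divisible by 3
No

A contradictory subset is {-3x + 3y = 18, x > y}. No integer assignment can satisfy these jointly:

  - -3x + 3y = 18: is a linear equation tying the variables together
  - x > y: bounds one variable relative to another variable

From the equation, x − y = -6, i.e. x − y = -6; but x > y requires x − y ≥ 1. Contradiction.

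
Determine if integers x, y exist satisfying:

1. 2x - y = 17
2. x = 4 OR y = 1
Yes

Take x = 9, y = 1. Substituting into each constraint:
  (1) 2(9) + (-1) = 17 ✓
  (2) y = 1, target 1 ✓ (second branch holds)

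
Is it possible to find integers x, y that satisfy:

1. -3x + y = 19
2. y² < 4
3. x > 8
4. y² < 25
No

A contradictory subset is {-3x + y = 19, y² < 4, x > 8}. No integer assignment can satisfy these jointly:

  - -3x + y = 19: is a linear equation tying the variables together
  - y² < 4: restricts y to |y| ≤ 1
  - x > 8: bounds one variable relative to a constant

Range argument: with x ∈ [9, ∞], y ∈ [-1, 1], the left side of the equation is at most -26, but the right side is 19 > -26. No integer solution exists.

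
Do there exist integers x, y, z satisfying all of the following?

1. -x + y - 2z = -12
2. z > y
Yes

Take x = 10, y = 0, z = 1. Substituting into each constraint:
  (1) (-10) + 0 - 2(1) = -12 ✓
  (2) 1 > 0 ✓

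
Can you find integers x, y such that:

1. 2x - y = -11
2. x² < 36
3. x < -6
No

A contradictory subset is {x² < 36, x < -6}. No integer assignment can satisfy these jointly:

  - x² < 36: restricts x to |x| ≤ 5
  - x < -6: bounds one variable relative to a constant

Direct contradiction: the bounds on x require x ≥ -5 and x ≤ -7 simultaneously, which is empty.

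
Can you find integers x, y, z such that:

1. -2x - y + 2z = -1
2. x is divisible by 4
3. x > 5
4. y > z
Yes

Take x = 8, y = 17, z = 16. Substituting into each constraint:
  (1) -2(8) + (-17) + 2(16) = -1 ✓
  (2) 8 = 4 × 2, remainder 0 ✓
  (3) 8 > 5 ✓
  (4) 17 > 16 ✓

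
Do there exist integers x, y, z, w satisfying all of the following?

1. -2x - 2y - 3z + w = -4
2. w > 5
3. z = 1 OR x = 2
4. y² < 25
Yes

Take x = 2, y = 3, z = 0, w = 6. Substituting into each constraint:
  (1) -2(2) - 2(3) - 3(0) + 6 = -4 ✓
  (2) 6 > 5 ✓
  (3) x = 2, target 2 ✓ (second branch holds)
  (4) y² = (3)² = 9, and 9 < 25 ✓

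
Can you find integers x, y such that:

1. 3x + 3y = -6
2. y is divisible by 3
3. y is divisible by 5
Yes

Take x = -2, y = 0. Substituting into each constraint:
  (1) 3(-2) + 3(0) = -6 ✓
  (2) 0 = 3 × 0, remainder 0 ✓
  (3) 0 = 5 × 0, remainder 0 ✓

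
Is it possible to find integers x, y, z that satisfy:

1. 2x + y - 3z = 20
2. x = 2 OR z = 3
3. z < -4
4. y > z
Yes

Take x = 2, y = 1, z = -5. Substituting into each constraint:
  (1) 2(2) + 1 - 3(-5) = 20 ✓
  (2) x = 2, target 2 ✓ (first branch holds)
  (3) -5 < -4 ✓
  (4) 1 > -5 ✓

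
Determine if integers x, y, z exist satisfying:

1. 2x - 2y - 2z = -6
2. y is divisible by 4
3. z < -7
Yes

Take x = -11, y = 0, z = -8. Substituting into each constraint:
  (1) 2(-11) - 2(0) - 2(-8) = -6 ✓
  (2) 0 = 4 × 0, remainder 0 ✓
  (3) -8 < -7 ✓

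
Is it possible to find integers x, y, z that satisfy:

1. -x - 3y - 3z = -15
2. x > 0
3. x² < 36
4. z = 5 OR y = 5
Yes

Take x = 3, y = 5, z = -1. Substituting into each constraint:
  (1) (-3) - 3(5) - 3(-1) = -15 ✓
  (2) 3 > 0 ✓
  (3) x² = (3)² = 9, and 9 < 36 ✓
  (4) y = 5, target 5 ✓ (second branch holds)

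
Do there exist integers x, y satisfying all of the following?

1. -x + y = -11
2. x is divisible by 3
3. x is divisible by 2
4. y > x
No

A contradictory subset is {-x + y = -11, y > x}. No integer assignment can satisfy these jointly:

  - -x + y = -11: is a linear equation tying the variables together
  - y > x: bounds one variable relative to another variable

From the equation, x − y = 11, i.e. y − x = -11; but y > x requires y − x ≥ 1. Contradiction.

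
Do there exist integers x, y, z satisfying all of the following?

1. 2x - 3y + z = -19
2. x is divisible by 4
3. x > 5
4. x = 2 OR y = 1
Yes

Take x = 8, y = 1, z = -32. Substituting into each constraint:
  (1) 2(8) - 3(1) + (-32) = -19 ✓
  (2) 8 = 4 × 2, remainder 0 ✓
  (3) 8 > 5 ✓
  (4) y = 1, target 1 ✓ (second branch holds)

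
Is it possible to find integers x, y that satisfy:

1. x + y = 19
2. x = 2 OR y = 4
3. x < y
Yes

Take x = 2, y = 17. Substituting into each constraint:
  (1) 2 + 17 = 19 ✓
  (2) x = 2, target 2 ✓ (first branch holds)
  (3) 2 < 17 ✓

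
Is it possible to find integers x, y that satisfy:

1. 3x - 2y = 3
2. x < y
Yes

Take x = 5, y = 6. Substituting into each constraint:
  (1) 3(5) - 2(6) = 3 ✓
  (2) 5 < 6 ✓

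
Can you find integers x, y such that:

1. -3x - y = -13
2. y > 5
Yes

Take x = 0, y = 13. Substituting into each constraint:
  (1) -3(0) + (-13) = -13 ✓
  (2) 13 > 5 ✓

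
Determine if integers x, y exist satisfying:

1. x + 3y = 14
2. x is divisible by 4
Yes

Take x = 8, y = 2. Substituting into each constraint:
  (1) 8 + 3(2) = 14 ✓
  (2) 8 = 4 × 2, remainder 0 ✓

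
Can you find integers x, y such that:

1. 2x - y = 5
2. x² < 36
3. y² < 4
Yes

Take x = 2, y = -1. Substituting into each constraint:
  (1) 2(2) + 1 = 5 ✓
  (2) x² = (2)² = 4, and 4 < 36 ✓
  (3) y² = (-1)² = 1, and 1 < 4 ✓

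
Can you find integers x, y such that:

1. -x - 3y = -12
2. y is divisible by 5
Yes

Take x = 12, y = 0. Substituting into each constraint:
  (1) (-12) - 3(0) = -12 ✓
  (2) 0 = 5 × 0, remainder 0 ✓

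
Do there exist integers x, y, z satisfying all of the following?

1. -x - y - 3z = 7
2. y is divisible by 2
Yes

Take x = 0, y = 2, z = -3. Substituting into each constraint:
  (1) 0 + (-2) - 3(-3) = 7 ✓
  (2) 2 = 2 × 1, remainder 0 ✓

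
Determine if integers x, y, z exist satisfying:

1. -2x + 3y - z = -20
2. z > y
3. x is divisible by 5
Yes

Take x = 5, y = -4, z = -2. Substituting into each constraint:
  (1) -2(5) + 3(-4) + 2 = -20 ✓
  (2) -2 > -4 ✓
  (3) 5 = 5 × 1, remainder 0 ✓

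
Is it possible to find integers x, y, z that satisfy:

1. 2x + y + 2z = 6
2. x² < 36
Yes

Take x = 3, y = 0, z = 0. Substituting into each constraint:
  (1) 2(3) + 0 + 2(0) = 6 ✓
  (2) x² = (3)² = 9, and 9 < 36 ✓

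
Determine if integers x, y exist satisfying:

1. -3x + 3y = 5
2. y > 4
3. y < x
No

Even the single constraint (-3x + 3y = 5) is infeasible over the integers.

  - -3x + 3y = 5: every term on the left is divisible by 3, so the LHS ≡ 0 (mod 3), but the RHS 5 is not — no integer solution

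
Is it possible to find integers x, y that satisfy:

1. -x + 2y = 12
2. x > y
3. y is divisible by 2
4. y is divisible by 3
Yes

Take x = 24, y = 18. Substituting into each constraint:
  (1) (-24) + 2(18) = 12 ✓
  (2) 24 > 18 ✓
  (3) 18 = 2 × 9, remainder 0 ✓
  (4) 18 = 3 × 6, remainder 0 ✓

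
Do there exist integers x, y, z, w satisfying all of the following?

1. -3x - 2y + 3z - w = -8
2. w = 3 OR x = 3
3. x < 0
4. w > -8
Yes

Take x = -1, y = 4, z = 0, w = 3. Substituting into each constraint:
  (1) -3(-1) - 2(4) + 3(0) + (-3) = -8 ✓
  (2) w = 3, target 3 ✓ (first branch holds)
  (3) -1 < 0 ✓
  (4) 3 > -8 ✓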